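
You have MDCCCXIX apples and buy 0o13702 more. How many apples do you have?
Convert MDCCCXIX (Roman numeral) → 1000 + 500 + 100 + 100 + 100 + 10 + 9 = 1819 (decimal)
Convert 0o13702 (octal) → 1×4096 + 3×512 + 7×64 + 2 = 6082 (decimal)
Compute 1819 + 6082 = 7901
7901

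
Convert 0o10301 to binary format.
Convert 0o10301 (octal) → 1×4096 + 3×64 + 1 = 4289 (decimal)
Convert 4289 (decimal) → 4289 = 4096 + 128 + 64 + 1 → 0b1000011000001 (binary)
0b1000011000001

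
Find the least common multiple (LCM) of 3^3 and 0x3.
Convert 3^3 (power) → 27 (decimal)
Convert 0x3 (hexadecimal) → 3 (decimal)
Compute lcm(27, 3) = 27
27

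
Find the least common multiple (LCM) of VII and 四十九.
Convert VII (Roman numeral) → 5 + 1 + 1 = 7 (decimal)
Convert 四十九 (Chinese numeral) → 4×10 + 9 = 49 (decimal)
Compute lcm(7, 49) = 49
49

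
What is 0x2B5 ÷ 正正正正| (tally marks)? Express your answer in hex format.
Convert 0x2B5 (hexadecimal) → 2×256 + 11×16 + 5 = 693 (decimal)
Convert 正正正正| (tally marks) → 5 + 5 + 5 + 5 + 1 = 21 (decimal)
Compute 693 ÷ 21 = 33
Convert 33 (decimal) → 33 = 2×16 + 1 → 0x21 (hexadecimal)
0x21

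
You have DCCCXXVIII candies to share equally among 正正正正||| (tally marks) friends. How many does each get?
Convert DCCCXXVIII (Roman numeral) → 500 + 100 + 100 + 100 + 10 + 10 + 5 + 1 + 1 + 1 = 828 (decimal)
Convert 正正正正||| (tally marks) → 5 + 5 + 5 + 5 + 3 = 23 (decimal)
Compute 828 ÷ 23 = 36
36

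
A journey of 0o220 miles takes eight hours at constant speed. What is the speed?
Convert 0o220 (octal) → 2×64 + 2×8 = 144 (decimal)
Convert eight (English words) → 8 (decimal)
Compute 144 ÷ 8 = 18
18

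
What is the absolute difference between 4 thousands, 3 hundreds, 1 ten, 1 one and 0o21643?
Convert 4 thousands, 3 hundreds, 1 ten, 1 one (place-value notation) → 4×1000 + 3×100 + 1×10 + 1 = 4311 (decimal)
Convert 0o21643 (octal) → 2×4096 + 1×512 + 6×64 + 4×8 + 3 = 9123 (decimal)
Compute |4311 - 9123| = 4812
4812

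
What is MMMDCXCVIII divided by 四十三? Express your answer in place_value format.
Convert MMMDCXCVIII (Roman numeral) → 1000 + 1000 + 1000 + 500 + 100 + 90 + 5 + 1 + 1 + 1 = 3698 (decimal)
Convert 四十三 (Chinese numeral) → 4×10 + 3 = 43 (decimal)
Compute 3698 ÷ 43 = 86
Convert 86 (decimal) → 86 = 8×10 + 6 → 8 tens, 6 ones (place-value notation)
8 tens, 6 ones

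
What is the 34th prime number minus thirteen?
The 34th prime number = 139
Convert thirteen (English words) → 13 (decimal)
Compute 139 - 13 = 126
126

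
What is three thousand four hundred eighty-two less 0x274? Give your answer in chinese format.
Convert three thousand four hundred eighty-two (English words) → 3×1000 + 4×100 + 82 = 3482 (decimal)
Convert 0x274 (hexadecimal) → 2×256 + 7×16 + 4 = 628 (decimal)
Compute 3482 - 628 = 2854
Convert 2854 (decimal) → 2854 = 2×1000 + 8×100 + 5×10 + 4 → 二千八百五十四 (Chinese numeral)
二千八百五十四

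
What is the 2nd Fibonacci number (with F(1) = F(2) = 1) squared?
The 2nd Fibonacci number (with F(1) = F(2) = 1) = 1
Compute 1² = 1 × 1 = 1
1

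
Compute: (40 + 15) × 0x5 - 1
Convert 0x5 (hexadecimal) → 5 (decimal)
Expression in decimal: (40 + 15) × 5 - 1
Parentheses first: 40 + 15 = 55
Multiply: 55 × 5 = 275
Subtract: 275 - 1 = 274
274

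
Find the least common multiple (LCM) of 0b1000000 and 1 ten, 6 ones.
Convert 0b1000000 (binary) → 64 (decimal)
Convert 1 ten, 6 ones (place-value notation) → 1×10 + 6 = 16 (decimal)
Compute lcm(64, 16) = 64
64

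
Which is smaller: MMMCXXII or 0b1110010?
Convert MMMCXXII (Roman numeral) → 1000 + 1000 + 1000 + 100 + 10 + 10 + 1 + 1 = 3122 (decimal)
Convert 0b1110010 (binary) → 64 + 32 + 16 + 2 = 114 (decimal)
Compare 3122 vs 114: smaller = 114
114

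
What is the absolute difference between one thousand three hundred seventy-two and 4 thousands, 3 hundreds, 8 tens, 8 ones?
Convert one thousand three hundred seventy-two (English words) → 1×1000 + 3×100 + 72 = 1372 (decimal)
Convert 4 thousands, 3 hundreds, 8 tens, 8 ones (place-value notation) → 4×1000 + 3×100 + 8×10 + 8 = 4388 (decimal)
Compute |1372 - 4388| = 3016
3016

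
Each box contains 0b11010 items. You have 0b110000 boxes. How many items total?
Convert 0b11010 (binary) → 16 + 8 + 2 = 26 (decimal)
Convert 0b110000 (binary) → 32 + 16 = 48 (decimal)
Compute 26 × 48 = 1248
1248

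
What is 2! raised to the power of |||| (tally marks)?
Convert 2! (factorial) → 2 (decimal)
Convert |||| (tally marks) → 4 (decimal)
Compute 2 ^ 4 = 16
16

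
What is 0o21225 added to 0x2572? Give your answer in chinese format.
Convert 0o21225 (octal) → 2×4096 + 1×512 + 2×64 + 2×8 + 5 = 8853 (decimal)
Convert 0x2572 (hexadecimal) → 2×4096 + 5×256 + 7×16 + 2 = 9586 (decimal)
Compute 8853 + 9586 = 18439
Convert 18439 (decimal) → 18439 = 1×10000 + 8×1000 + 4×100 + 3×10 + 9 → 一万八千四百三十九 (Chinese numeral)
一万八千四百三十九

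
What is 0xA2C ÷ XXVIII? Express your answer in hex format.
Convert 0xA2C (hexadecimal) → 10×256 + 2×16 + 12 = 2604 (decimal)
Convert XXVIII (Roman numeral) → 10 + 10 + 5 + 1 + 1 + 1 = 28 (decimal)
Compute 2604 ÷ 28 = 93
Convert 93 (decimal) → 93 = 5×16 + 13 → 0x5D (hexadecimal)
0x5D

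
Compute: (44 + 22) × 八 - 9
Convert 八 (Chinese numeral) → 8 (decimal)
Expression in decimal: (44 + 22) × 8 - 9
Parentheses first: 44 + 22 = 66
Multiply: 66 × 8 = 528
Subtract: 528 - 9 = 519
519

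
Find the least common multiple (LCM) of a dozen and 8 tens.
Convert a dozen (colloquial) → 12 (decimal)
Convert 8 tens (place-value notation) → 8×10 = 80 (decimal)
Compute lcm(12, 80) = 240
240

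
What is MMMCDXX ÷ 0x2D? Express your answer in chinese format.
Convert MMMCDXX (Roman numeral) → 1000 + 1000 + 1000 + 400 + 10 + 10 = 3420 (decimal)
Convert 0x2D (hexadecimal) → 2×16 + 13 = 45 (decimal)
Compute 3420 ÷ 45 = 76
Convert 76 (decimal) → 76 = 7×10 + 6 → 七十六 (Chinese numeral)
七十六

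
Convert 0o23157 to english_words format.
Convert 0o23157 (octal) → 2×4096 + 3×512 + 1×64 + 5×8 + 7 = 9839 (decimal)
Convert 9839 (decimal) → 9839 = 9×1000 + 8×100 + 39 → nine thousand eight hundred thirty-nine (English words)
nine thousand eight hundred thirty-nine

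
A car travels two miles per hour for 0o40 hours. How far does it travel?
Convert two (English words) → 2 (decimal)
Convert 0o40 (octal) → 4×8 = 32 (decimal)
Compute 2 × 32 = 64
64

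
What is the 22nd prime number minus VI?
The 22nd prime number = 79
Convert VI (Roman numeral) → 5 + 1 = 6 (decimal)
Compute 79 - 6 = 73
73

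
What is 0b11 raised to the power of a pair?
Convert 0b11 (binary) → 2 + 1 = 3 (decimal)
Convert a pair (colloquial) → 2 (decimal)
Compute 3 ^ 2 = 9
9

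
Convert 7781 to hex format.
Convert 7781 (decimal) → 7781 = 1×4096 + 14×256 + 6×16 + 5 → 0x1E65 (hexadecimal)
0x1E65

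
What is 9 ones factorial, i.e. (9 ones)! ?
Convert 9 ones (place-value notation) → 9 (decimal)
Compute 9! = 362880
362880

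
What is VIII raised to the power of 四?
Convert VIII (Roman numeral) → 5 + 1 + 1 + 1 = 8 (decimal)
Convert 四 (Chinese numeral) → 4 (decimal)
Compute 8 ^ 4 = 4096
4096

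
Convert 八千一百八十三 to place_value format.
Convert 八千一百八十三 (Chinese numeral) → 8×1000 + 1×100 + 8×10 + 3 = 8183 (decimal)
Convert 8183 (decimal) → 8183 = 8×1000 + 1×100 + 8×10 + 3 → 8 thousands, 1 hundred, 8 tens, 3 ones (place-value notation)
8 thousands, 1 hundred, 8 tens, 3 ones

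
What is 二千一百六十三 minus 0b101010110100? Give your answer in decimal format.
Convert 二千一百六十三 (Chinese numeral) → 2×1000 + 1×100 + 6×10 + 3 = 2163 (decimal)
Convert 0b101010110100 (binary) → 2048 + 512 + 128 + 32 + 16 + 4 = 2740 (decimal)
Compute 2163 - 2740 = -577
-577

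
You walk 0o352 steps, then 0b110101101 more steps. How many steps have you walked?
Convert 0o352 (octal) → 3×64 + 5×8 + 2 = 234 (decimal)
Convert 0b110101101 (binary) → 256 + 128 + 32 + 8 + 4 + 1 = 429 (decimal)
Compute 234 + 429 = 663
663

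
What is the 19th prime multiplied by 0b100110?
Convert the 19th prime (prime index) → 67 (decimal)
Convert 0b100110 (binary) → 32 + 4 + 2 = 38 (decimal)
Compute 67 × 38 = 2546
2546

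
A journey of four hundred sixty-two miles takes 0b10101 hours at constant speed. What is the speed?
Convert four hundred sixty-two (English words) → 4×100 + 62 = 462 (decimal)
Convert 0b10101 (binary) → 16 + 4 + 1 = 21 (decimal)
Compute 462 ÷ 21 = 22
22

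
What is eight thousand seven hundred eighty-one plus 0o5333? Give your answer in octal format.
Convert eight thousand seven hundred eighty-one (English words) → 8×1000 + 7×100 + 81 = 8781 (decimal)
Convert 0o5333 (octal) → 5×512 + 3×64 + 3×8 + 3 = 2779 (decimal)
Compute 8781 + 2779 = 11560
Convert 11560 (decimal) → 11560 = 2×4096 + 6×512 + 4×64 + 5×8 → 0o26450 (octal)
0o26450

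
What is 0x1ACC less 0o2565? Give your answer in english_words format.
Convert 0x1ACC (hexadecimal) → 1×4096 + 10×256 + 12×16 + 12 = 6860 (decimal)
Convert 0o2565 (octal) → 2×512 + 5×64 + 6×8 + 5 = 1397 (decimal)
Compute 6860 - 1397 = 5463
Convert 5463 (decimal) → 5463 = 5×1000 + 4×100 + 63 → five thousand four hundred sixty-three (English words)
five thousand four hundred sixty-three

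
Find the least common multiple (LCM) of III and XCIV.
Convert III (Roman numeral) → 1 + 1 + 1 = 3 (decimal)
Convert XCIV (Roman numeral) → 90 + 4 = 94 (decimal)
Compute lcm(3, 94) = 282
282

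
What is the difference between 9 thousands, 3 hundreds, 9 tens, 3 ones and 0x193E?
Convert 9 thousands, 3 hundreds, 9 tens, 3 ones (place-value notation) → 9×1000 + 3×100 + 9×10 + 3 = 9393 (decimal)
Convert 0x193E (hexadecimal) → 1×4096 + 9×256 + 3×16 + 14 = 6462 (decimal)
Difference: |9393 - 6462| = 2931
2931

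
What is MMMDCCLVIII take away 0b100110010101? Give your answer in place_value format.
Convert MMMDCCLVIII (Roman numeral) → 1000 + 1000 + 1000 + 500 + 100 + 100 + 50 + 5 + 1 + 1 + 1 = 3758 (decimal)
Convert 0b100110010101 (binary) → 2048 + 256 + 128 + 16 + 4 + 1 = 2453 (decimal)
Compute 3758 - 2453 = 1305
Convert 1305 (decimal) → 1305 = 1×1000 + 3×100 + 5 → 1 thousand, 3 hundreds, 5 ones (place-value notation)
1 thousand, 3 hundreds, 5 ones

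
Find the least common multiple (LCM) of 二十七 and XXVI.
Convert 二十七 (Chinese numeral) → 2×10 + 7 = 27 (decimal)
Convert XXVI (Roman numeral) → 10 + 10 + 5 + 1 = 26 (decimal)
Compute lcm(27, 26) = 702
702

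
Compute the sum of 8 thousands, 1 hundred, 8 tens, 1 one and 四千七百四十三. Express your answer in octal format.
Convert 8 thousands, 1 hundred, 8 tens, 1 one (place-value notation) → 8×1000 + 1×100 + 8×10 + 1 = 8181 (decimal)
Convert 四千七百四十三 (Chinese numeral) → 4×1000 + 7×100 + 4×10 + 3 = 4743 (decimal)
Compute 8181 + 4743 = 12924
Convert 12924 (decimal) → 12924 = 3×4096 + 1×512 + 1×64 + 7×8 + 4 → 0o31174 (octal)
0o31174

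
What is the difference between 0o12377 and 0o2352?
Convert 0o12377 (octal) → 1×4096 + 2×512 + 3×64 + 7×8 + 7 = 5375 (decimal)
Convert 0o2352 (octal) → 2×512 + 3×64 + 5×8 + 2 = 1258 (decimal)
Difference: |5375 - 1258| = 4117
4117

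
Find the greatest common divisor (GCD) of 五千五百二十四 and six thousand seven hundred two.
Convert 五千五百二十四 (Chinese numeral) → 5×1000 + 5×100 + 2×10 + 4 = 5524 (decimal)
Convert six thousand seven hundred two (English words) → 6×1000 + 7×100 + 2 = 6702 (decimal)
Compute gcd(5524, 6702) = 2
2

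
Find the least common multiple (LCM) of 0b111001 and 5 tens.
Convert 0b111001 (binary) → 32 + 16 + 8 + 1 = 57 (decimal)
Convert 5 tens (place-value notation) → 5×10 = 50 (decimal)
Compute lcm(57, 50) = 2850
2850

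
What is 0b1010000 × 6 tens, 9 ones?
Convert 0b1010000 (binary) → 64 + 16 = 80 (decimal)
Convert 6 tens, 9 ones (place-value notation) → 6×10 + 9 = 69 (decimal)
Compute 80 × 69 = 5520
5520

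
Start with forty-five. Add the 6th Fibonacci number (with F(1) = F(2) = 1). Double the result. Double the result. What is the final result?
Convert forty-five (English words) → 45 (decimal)
Start: 45
Convert the 6th Fibonacci number (with F(1) = F(2) = 1) (Fibonacci index) → 1, 1, 2, 3, 5, 8 → 8 (decimal)
45 + 8 = 53
53 × 2 = 106
106 × 2 = 212
212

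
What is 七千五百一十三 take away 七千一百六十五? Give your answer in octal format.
Convert 七千五百一十三 (Chinese numeral) → 7×1000 + 5×100 + 1×10 + 3 = 7513 (decimal)
Convert 七千一百六十五 (Chinese numeral) → 7×1000 + 1×100 + 6×10 + 5 = 7165 (decimal)
Compute 7513 - 7165 = 348
Convert 348 (decimal) → 348 = 5×64 + 3×8 + 4 → 0o534 (octal)
0o534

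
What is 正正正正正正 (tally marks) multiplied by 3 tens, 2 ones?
Convert 正正正正正正 (tally marks) → 5 + 5 + 5 + 5 + 5 + 5 = 30 (decimal)
Convert 3 tens, 2 ones (place-value notation) → 3×10 + 2 = 32 (decimal)
Compute 30 × 32 = 960
960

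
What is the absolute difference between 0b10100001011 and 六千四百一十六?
Convert 0b10100001011 (binary) → 1024 + 256 + 8 + 2 + 1 = 1291 (decimal)
Convert 六千四百一十六 (Chinese numeral) → 6×1000 + 4×100 + 1×10 + 6 = 6416 (decimal)
Compute |1291 - 6416| = 5125
5125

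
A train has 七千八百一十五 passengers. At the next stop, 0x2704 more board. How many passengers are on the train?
Convert 七千八百一十五 (Chinese numeral) → 7×1000 + 8×100 + 1×10 + 5 = 7815 (decimal)
Convert 0x2704 (hexadecimal) → 2×4096 + 7×256 + 4 = 9988 (decimal)
Compute 7815 + 9988 = 17803
17803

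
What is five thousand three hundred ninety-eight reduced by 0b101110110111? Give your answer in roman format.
Convert five thousand three hundred ninety-eight (English words) → 5×1000 + 3×100 + 98 = 5398 (decimal)
Convert 0b101110110111 (binary) → 2048 + 512 + 256 + 128 + 32 + 16 + 4 + 2 + 1 = 2999 (decimal)
Compute 5398 - 2999 = 2399
Convert 2399 (decimal) → 2399 = 1000 + 1000 + 100 + 100 + 100 + 90 + 9 → MMCCCXCIX (Roman numeral)
MMCCCXCIX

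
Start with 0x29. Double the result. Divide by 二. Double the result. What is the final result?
Convert 0x29 (hexadecimal) → 2×16 + 9 = 41 (decimal)
Start: 41
41 × 2 = 82
Convert 二 (Chinese numeral) → 2 (decimal)
82 ÷ 2 = 41
41 × 2 = 82
82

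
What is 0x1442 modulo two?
Convert 0x1442 (hexadecimal) → 1×4096 + 4×256 + 4×16 + 2 = 5186 (decimal)
Convert two (English words) → 2 (decimal)
Compute 5186 mod 2 = 0
0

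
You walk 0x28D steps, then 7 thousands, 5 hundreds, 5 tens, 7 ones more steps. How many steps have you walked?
Convert 0x28D (hexadecimal) → 2×256 + 8×16 + 13 = 653 (decimal)
Convert 7 thousands, 5 hundreds, 5 tens, 7 ones (place-value notation) → 7×1000 + 5×100 + 5×10 + 7 = 7557 (decimal)
Compute 653 + 7557 = 8210
8210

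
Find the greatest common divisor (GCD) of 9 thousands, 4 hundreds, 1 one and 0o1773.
Convert 9 thousands, 4 hundreds, 1 one (place-value notation) → 9×1000 + 4×100 + 1 = 9401 (decimal)
Convert 0o1773 (octal) → 1×512 + 7×64 + 7×8 + 3 = 1019 (decimal)
Compute gcd(9401, 1019) = 1
1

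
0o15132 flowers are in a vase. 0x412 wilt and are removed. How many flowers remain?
Convert 0o15132 (octal) → 1×4096 + 5×512 + 1×64 + 3×8 + 2 = 6746 (decimal)
Convert 0x412 (hexadecimal) → 4×256 + 1×16 + 2 = 1042 (decimal)
Compute 6746 - 1042 = 5704
5704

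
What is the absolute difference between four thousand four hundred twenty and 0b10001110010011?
Convert four thousand four hundred twenty (English words) → 4×1000 + 4×100 + 20 = 4420 (decimal)
Convert 0b10001110010011 (binary) → 8192 + 512 + 256 + 128 + 16 + 2 + 1 = 9107 (decimal)
Compute |4420 - 9107| = 4687
4687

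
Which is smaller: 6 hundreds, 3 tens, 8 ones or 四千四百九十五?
Convert 6 hundreds, 3 tens, 8 ones (place-value notation) → 6×100 + 3×10 + 8 = 638 (decimal)
Convert 四千四百九十五 (Chinese numeral) → 4×1000 + 4×100 + 9×10 + 5 = 4495 (decimal)
Compare 638 vs 4495: smaller = 638
638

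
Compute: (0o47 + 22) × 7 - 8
Convert 0o47 (octal) → 4×8 + 7 = 39 (decimal)
Expression in decimal: (39 + 22) × 7 - 8
Parentheses first: 39 + 22 = 61
Multiply: 61 × 7 = 427
Subtract: 427 - 8 = 419
419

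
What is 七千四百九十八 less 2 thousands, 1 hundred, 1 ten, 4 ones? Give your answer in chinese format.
Convert 七千四百九十八 (Chinese numeral) → 7×1000 + 4×100 + 9×10 + 8 = 7498 (decimal)
Convert 2 thousands, 1 hundred, 1 ten, 4 ones (place-value notation) → 2×1000 + 1×100 + 1×10 + 4 = 2114 (decimal)
Compute 7498 - 2114 = 5384
Convert 5384 (decimal) → 5384 = 5×1000 + 3×100 + 8×10 + 4 → 五千三百八十四 (Chinese numeral)
五千三百八十四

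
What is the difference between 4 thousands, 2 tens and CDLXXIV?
Convert 4 thousands, 2 tens (place-value notation) → 4×1000 + 2×10 = 4020 (decimal)
Convert CDLXXIV (Roman numeral) → 400 + 50 + 10 + 10 + 4 = 474 (decimal)
Difference: |4020 - 474| = 3546
3546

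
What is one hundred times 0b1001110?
Convert one hundred (English words) → 1×100 = 100 (decimal)
Convert 0b1001110 (binary) → 64 + 8 + 4 + 2 = 78 (decimal)
Compute 100 × 78 = 7800
7800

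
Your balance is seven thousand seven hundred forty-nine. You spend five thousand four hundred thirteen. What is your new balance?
Convert seven thousand seven hundred forty-nine (English words) → 7×1000 + 7×100 + 49 = 7749 (decimal)
Convert five thousand four hundred thirteen (English words) → 5×1000 + 4×100 + 13 = 5413 (decimal)
Compute 7749 - 5413 = 2336
2336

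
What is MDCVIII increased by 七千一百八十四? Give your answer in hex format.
Convert MDCVIII (Roman numeral) → 1000 + 500 + 100 + 5 + 1 + 1 + 1 = 1608 (decimal)
Convert 七千一百八十四 (Chinese numeral) → 7×1000 + 1×100 + 8×10 + 4 = 7184 (decimal)
Compute 1608 + 7184 = 8792
Convert 8792 (decimal) → 8792 = 2×4096 + 2×256 + 5×16 + 8 → 0x2258 (hexadecimal)
0x2258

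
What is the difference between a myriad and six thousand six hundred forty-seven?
Convert a myriad (colloquial) → 10000 (decimal)
Convert six thousand six hundred forty-seven (English words) → 6×1000 + 6×100 + 47 = 6647 (decimal)
Difference: |10000 - 6647| = 3353
3353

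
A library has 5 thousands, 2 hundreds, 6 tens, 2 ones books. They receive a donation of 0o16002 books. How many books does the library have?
Convert 5 thousands, 2 hundreds, 6 tens, 2 ones (place-value notation) → 5×1000 + 2×100 + 6×10 + 2 = 5262 (decimal)
Convert 0o16002 (octal) → 1×4096 + 6×512 + 2 = 7170 (decimal)
Compute 5262 + 7170 = 12432
12432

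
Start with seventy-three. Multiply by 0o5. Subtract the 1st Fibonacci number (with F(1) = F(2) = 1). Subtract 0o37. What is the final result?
Convert seventy-three (English words) → 73 (decimal)
Start: 73
Convert 0o5 (octal) → 5 (decimal)
73 × 5 = 365
Convert the 1st Fibonacci number (with F(1) = F(2) = 1) (Fibonacci index) → 1 (decimal)
365 - 1 = 364
Convert 0o37 (octal) → 3×8 + 7 = 31 (decimal)
364 - 31 = 333
333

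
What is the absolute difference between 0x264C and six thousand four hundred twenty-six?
Convert 0x264C (hexadecimal) → 2×4096 + 6×256 + 4×16 + 12 = 9804 (decimal)
Convert six thousand four hundred twenty-six (English words) → 6×1000 + 4×100 + 26 = 6426 (decimal)
Compute |9804 - 6426| = 3378
3378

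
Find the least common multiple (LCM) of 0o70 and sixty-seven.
Convert 0o70 (octal) → 7×8 = 56 (decimal)
Convert sixty-seven (English words) → 67 (decimal)
Compute lcm(56, 67) = 3752
3752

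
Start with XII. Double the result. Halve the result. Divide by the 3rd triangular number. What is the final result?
Convert XII (Roman numeral) → 10 + 1 + 1 = 12 (decimal)
Start: 12
12 × 2 = 24
24 ÷ 2 = 12
Convert the 3rd triangular number (triangular index) → 3×4/2 = 6 (decimal)
12 ÷ 6 = 2
2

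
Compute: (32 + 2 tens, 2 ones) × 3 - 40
Convert 2 tens, 2 ones (place-value notation) → 2×10 + 2 = 22 (decimal)
Expression in decimal: (32 + 22) × 3 - 40
Parentheses first: 32 + 22 = 54
Multiply: 54 × 3 = 162
Subtract: 162 - 40 = 122
122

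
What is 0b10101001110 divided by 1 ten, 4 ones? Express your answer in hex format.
Convert 0b10101001110 (binary) → 1024 + 256 + 64 + 8 + 4 + 2 = 1358 (decimal)
Convert 1 ten, 4 ones (place-value notation) → 1×10 + 4 = 14 (decimal)
Compute 1358 ÷ 14 = 97
Convert 97 (decimal) → 97 = 6×16 + 1 → 0x61 (hexadecimal)
0x61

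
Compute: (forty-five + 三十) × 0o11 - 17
Convert forty-five (English words) → 45 (decimal)
Convert 三十 (Chinese numeral) → 3×10 = 30 (decimal)
Convert 0o11 (octal) → 1×8 + 1 = 9 (decimal)
Expression in decimal: (45 + 30) × 9 - 17
Parentheses first: 45 + 30 = 75
Multiply: 75 × 9 = 675
Subtract: 675 - 17 = 658
658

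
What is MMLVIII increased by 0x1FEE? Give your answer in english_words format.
Convert MMLVIII (Roman numeral) → 1000 + 1000 + 50 + 5 + 1 + 1 + 1 = 2058 (decimal)
Convert 0x1FEE (hexadecimal) → 1×4096 + 15×256 + 14×16 + 14 = 8174 (decimal)
Compute 2058 + 8174 = 10232
Convert 10232 (decimal) → 10232 = 10×1000 + 2×100 + 32 → ten thousand two hundred thirty-two (English words)
ten thousand two hundred thirty-two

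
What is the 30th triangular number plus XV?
The 30th triangular number = 30×31/2 = 465
Convert XV (Roman numeral) → 10 + 5 = 15 (decimal)
Compute 465 + 15 = 480
480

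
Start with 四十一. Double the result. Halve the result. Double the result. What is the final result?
Convert 四十一 (Chinese numeral) → 4×10 + 1 = 41 (decimal)
Start: 41
41 × 2 = 82
82 ÷ 2 = 41
41 × 2 = 82
82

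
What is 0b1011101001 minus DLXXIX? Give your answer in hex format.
Convert 0b1011101001 (binary) → 512 + 128 + 64 + 32 + 8 + 1 = 745 (decimal)
Convert DLXXIX (Roman numeral) → 500 + 50 + 10 + 10 + 9 = 579 (decimal)
Compute 745 - 579 = 166
Convert 166 (decimal) → 166 = 10×16 + 6 → 0xA6 (hexadecimal)
0xA6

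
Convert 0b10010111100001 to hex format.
Convert 0b10010111100001 (binary) → 8192 + 1024 + 256 + 128 + 64 + 32 + 1 = 9697 (decimal)
Convert 9697 (decimal) → 9697 = 2×4096 + 5×256 + 14×16 + 1 → 0x25E1 (hexadecimal)
0x25E1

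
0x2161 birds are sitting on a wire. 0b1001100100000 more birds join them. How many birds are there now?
Convert 0x2161 (hexadecimal) → 2×4096 + 1×256 + 6×16 + 1 = 8545 (decimal)
Convert 0b1001100100000 (binary) → 4096 + 512 + 256 + 32 = 4896 (decimal)
Compute 8545 + 4896 = 13441
13441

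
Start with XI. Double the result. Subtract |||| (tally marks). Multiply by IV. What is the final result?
Convert XI (Roman numeral) → 10 + 1 = 11 (decimal)
Start: 11
11 × 2 = 22
Convert |||| (tally marks) → 4 (decimal)
22 - 4 = 18
Convert IV (Roman numeral) → 4 (decimal)
18 × 4 = 72
72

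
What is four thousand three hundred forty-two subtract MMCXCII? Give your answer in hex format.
Convert four thousand three hundred forty-two (English words) → 4×1000 + 3×100 + 42 = 4342 (decimal)
Convert MMCXCII (Roman numeral) → 1000 + 1000 + 100 + 90 + 1 + 1 = 2192 (decimal)
Compute 4342 - 2192 = 2150
Convert 2150 (decimal) → 2150 = 8×256 + 6×16 + 6 → 0x866 (hexadecimal)
0x866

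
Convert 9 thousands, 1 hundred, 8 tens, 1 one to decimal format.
Convert 9 thousands, 1 hundred, 8 tens, 1 one (place-value notation) → 9×1000 + 1×100 + 8×10 + 1 = 9181 (decimal)
9181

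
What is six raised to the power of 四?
Convert six (English words) → 6 (decimal)
Convert 四 (Chinese numeral) → 4 (decimal)
Compute 6 ^ 4 = 1296
1296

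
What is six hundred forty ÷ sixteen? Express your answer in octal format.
Convert six hundred forty (English words) → 6×100 + 40 = 640 (decimal)
Convert sixteen (English words) → 16 (decimal)
Compute 640 ÷ 16 = 40
Convert 40 (decimal) → 40 = 5×8 → 0o50 (octal)
0o50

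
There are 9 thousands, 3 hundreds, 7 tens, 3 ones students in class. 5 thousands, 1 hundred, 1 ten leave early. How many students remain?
Convert 9 thousands, 3 hundreds, 7 tens, 3 ones (place-value notation) → 9×1000 + 3×100 + 7×10 + 3 = 9373 (decimal)
Convert 5 thousands, 1 hundred, 1 ten (place-value notation) → 5×1000 + 1×100 + 1×10 = 5110 (decimal)
Compute 9373 - 5110 = 4263
4263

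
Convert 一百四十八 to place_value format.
Convert 一百四十八 (Chinese numeral) → 1×100 + 4×10 + 8 = 148 (decimal)
Convert 148 (decimal) → 148 = 1×100 + 4×10 + 8 → 1 hundred, 4 tens, 8 ones (place-value notation)
1 hundred, 4 tens, 8 ones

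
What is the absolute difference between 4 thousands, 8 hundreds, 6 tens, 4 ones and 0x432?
Convert 4 thousands, 8 hundreds, 6 tens, 4 ones (place-value notation) → 4×1000 + 8×100 + 6×10 + 4 = 4864 (decimal)
Convert 0x432 (hexadecimal) → 4×256 + 3×16 + 2 = 1074 (decimal)
Compute |4864 - 1074| = 3790
3790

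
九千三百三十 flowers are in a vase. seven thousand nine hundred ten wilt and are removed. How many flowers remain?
Convert 九千三百三十 (Chinese numeral) → 9×1000 + 3×100 + 3×10 = 9330 (decimal)
Convert seven thousand nine hundred ten (English words) → 7×1000 + 9×100 + 10 = 7910 (decimal)
Compute 9330 - 7910 = 1420
1420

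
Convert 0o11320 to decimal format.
Convert 0o11320 (octal) → 1×4096 + 1×512 + 3×64 + 2×8 = 4816 (decimal)
4816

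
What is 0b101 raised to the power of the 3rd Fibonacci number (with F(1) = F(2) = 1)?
Convert 0b101 (binary) → 4 + 1 = 5 (decimal)
Convert the 3rd Fibonacci number (with F(1) = F(2) = 1) (Fibonacci index) → 1, 1, 2 → 2 (decimal)
Compute 5 ^ 2 = 25
25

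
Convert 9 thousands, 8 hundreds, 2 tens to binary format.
Convert 9 thousands, 8 hundreds, 2 tens (place-value notation) → 9×1000 + 8×100 + 2×10 = 9820 (decimal)
Convert 9820 (decimal) → 9820 = 8192 + 1024 + 512 + 64 + 16 + 8 + 4 → 0b10011001011100 (binary)
0b10011001011100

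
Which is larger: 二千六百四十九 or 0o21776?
Convert 二千六百四十九 (Chinese numeral) → 2×1000 + 6×100 + 4×10 + 9 = 2649 (decimal)
Convert 0o21776 (octal) → 2×4096 + 1×512 + 7×64 + 7×8 + 6 = 9214 (decimal)
Compare 2649 vs 9214: larger = 9214
9214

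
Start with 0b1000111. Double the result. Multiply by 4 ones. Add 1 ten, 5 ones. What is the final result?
Convert 0b1000111 (binary) → 64 + 4 + 2 + 1 = 71 (decimal)
Start: 71
71 × 2 = 142
Convert 4 ones (place-value notation) → 4 (decimal)
142 × 4 = 568
Convert 1 ten, 5 ones (place-value notation) → 1×10 + 5 = 15 (decimal)
568 + 15 = 583
583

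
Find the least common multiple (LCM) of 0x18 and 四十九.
Convert 0x18 (hexadecimal) → 1×16 + 8 = 24 (decimal)
Convert 四十九 (Chinese numeral) → 4×10 + 9 = 49 (decimal)
Compute lcm(24, 49) = 1176
1176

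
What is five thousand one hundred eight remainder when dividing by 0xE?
Convert five thousand one hundred eight (English words) → 5×1000 + 1×100 + 8 = 5108 (decimal)
Convert 0xE (hexadecimal) → 14 (decimal)
Compute 5108 mod 14 = 12
12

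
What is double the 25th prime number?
The 25th prime number = 97
Compute 97 × 2 = 194
194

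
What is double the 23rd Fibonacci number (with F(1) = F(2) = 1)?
The 23rd Fibonacci number (with F(1) = F(2) = 1) = 28657
Compute 28657 × 2 = 57314
57314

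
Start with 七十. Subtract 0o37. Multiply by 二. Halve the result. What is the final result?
Convert 七十 (Chinese numeral) → 7×10 = 70 (decimal)
Start: 70
Convert 0o37 (octal) → 3×8 + 7 = 31 (decimal)
70 - 31 = 39
Convert 二 (Chinese numeral) → 2 (decimal)
39 × 2 = 78
78 ÷ 2 = 39
39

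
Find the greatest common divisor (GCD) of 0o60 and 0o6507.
Convert 0o60 (octal) → 6×8 = 48 (decimal)
Convert 0o6507 (octal) → 6×512 + 5×64 + 7 = 3399 (decimal)
Compute gcd(48, 3399) = 3
3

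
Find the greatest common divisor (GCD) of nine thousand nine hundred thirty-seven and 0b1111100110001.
Convert nine thousand nine hundred thirty-seven (English words) → 9×1000 + 9×100 + 37 = 9937 (decimal)
Convert 0b1111100110001 (binary) → 4096 + 2048 + 1024 + 512 + 256 + 32 + 16 + 1 = 7985 (decimal)
Compute gcd(9937, 7985) = 1
1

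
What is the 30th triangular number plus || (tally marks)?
The 30th triangular number = 30×31/2 = 465
Convert || (tally marks) → 2 (decimal)
Compute 465 + 2 = 467
467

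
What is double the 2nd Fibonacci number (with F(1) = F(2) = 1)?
The 2nd Fibonacci number (with F(1) = F(2) = 1) = 1
Compute 1 × 2 = 2
2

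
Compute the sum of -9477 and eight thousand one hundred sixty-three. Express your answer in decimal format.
Convert eight thousand one hundred sixty-three (English words) → 8×1000 + 1×100 + 63 = 8163 (decimal)
Compute -9477 + 8163 = -1314
-1314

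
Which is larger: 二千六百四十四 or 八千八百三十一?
Convert 二千六百四十四 (Chinese numeral) → 2×1000 + 6×100 + 4×10 + 4 = 2644 (decimal)
Convert 八千八百三十一 (Chinese numeral) → 8×1000 + 8×100 + 3×10 + 1 = 8831 (decimal)
Compare 2644 vs 8831: larger = 8831
8831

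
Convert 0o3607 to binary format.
Convert 0o3607 (octal) → 3×512 + 6×64 + 7 = 1927 (decimal)
Convert 1927 (decimal) → 1927 = 1024 + 512 + 256 + 128 + 4 + 2 + 1 → 0b11110000111 (binary)
0b11110000111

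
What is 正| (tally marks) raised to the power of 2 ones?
Convert 正| (tally marks) → 5 + 1 = 6 (decimal)
Convert 2 ones (place-value notation) → 2 (decimal)
Compute 6 ^ 2 = 36
36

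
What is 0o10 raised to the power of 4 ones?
Convert 0o10 (octal) → 1×8 = 8 (decimal)
Convert 4 ones (place-value notation) → 4 (decimal)
Compute 8 ^ 4 = 4096
4096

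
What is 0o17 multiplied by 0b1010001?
Convert 0o17 (octal) → 1×8 + 7 = 15 (decimal)
Convert 0b1010001 (binary) → 64 + 16 + 1 = 81 (decimal)
Compute 15 × 81 = 1215
1215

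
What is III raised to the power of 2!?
Convert III (Roman numeral) → 1 + 1 + 1 = 3 (decimal)
Convert 2! (factorial) → 2 (decimal)
Compute 3 ^ 2 = 9
9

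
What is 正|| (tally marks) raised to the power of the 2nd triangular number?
Convert 正|| (tally marks) → 5 + 2 = 7 (decimal)
Convert the 2nd triangular number (triangular index) → 2×3/2 = 3 (decimal)
Compute 7 ^ 3 = 343
343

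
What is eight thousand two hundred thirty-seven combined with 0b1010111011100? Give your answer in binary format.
Convert eight thousand two hundred thirty-seven (English words) → 8×1000 + 2×100 + 37 = 8237 (decimal)
Convert 0b1010111011100 (binary) → 4096 + 1024 + 256 + 128 + 64 + 16 + 8 + 4 = 5596 (decimal)
Compute 8237 + 5596 = 13833
Convert 13833 (decimal) → 13833 = 8192 + 4096 + 1024 + 512 + 8 + 1 → 0b11011000001001 (binary)
0b11011000001001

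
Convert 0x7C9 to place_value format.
Convert 0x7C9 (hexadecimal) → 7×256 + 12×16 + 9 = 1993 (decimal)
Convert 1993 (decimal) → 1993 = 1×1000 + 9×100 + 9×10 + 3 → 1 thousand, 9 hundreds, 9 tens, 3 ones (place-value notation)
1 thousand, 9 hundreds, 9 tens, 3 ones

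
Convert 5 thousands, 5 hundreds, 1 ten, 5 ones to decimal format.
Convert 5 thousands, 5 hundreds, 1 ten, 5 ones (place-value notation) → 5×1000 + 5×100 + 1×10 + 5 = 5515 (decimal)
5515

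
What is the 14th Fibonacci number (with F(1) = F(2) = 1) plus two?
The 14th Fibonacci number (with F(1) = F(2) = 1): 1, 1, 2, 3, 5, 8, 13, 21, 34, 55, 89, 144, 233, 377 → 377
Convert two (English words) → 2 (decimal)
Compute 377 + 2 = 379
379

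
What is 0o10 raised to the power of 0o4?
Convert 0o10 (octal) → 1×8 = 8 (decimal)
Convert 0o4 (octal) → 4 (decimal)
Compute 8 ^ 4 = 4096
4096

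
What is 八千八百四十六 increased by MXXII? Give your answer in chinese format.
Convert 八千八百四十六 (Chinese numeral) → 8×1000 + 8×100 + 4×10 + 6 = 8846 (decimal)
Convert MXXII (Roman numeral) → 1000 + 10 + 10 + 1 + 1 = 1022 (decimal)
Compute 8846 + 1022 = 9868
Convert 9868 (decimal) → 9868 = 9×1000 + 8×100 + 6×10 + 8 → 九千八百六十八 (Chinese numeral)
九千八百六十八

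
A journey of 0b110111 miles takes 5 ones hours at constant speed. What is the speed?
Convert 0b110111 (binary) → 32 + 16 + 4 + 2 + 1 = 55 (decimal)
Convert 5 ones (place-value notation) → 5 (decimal)
Compute 55 ÷ 5 = 11
11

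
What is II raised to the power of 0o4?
Convert II (Roman numeral) → 1 + 1 = 2 (decimal)
Convert 0o4 (octal) → 4 (decimal)
Compute 2 ^ 4 = 16
16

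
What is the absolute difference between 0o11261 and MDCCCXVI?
Convert 0o11261 (octal) → 1×4096 + 1×512 + 2×64 + 6×8 + 1 = 4785 (decimal)
Convert MDCCCXVI (Roman numeral) → 1000 + 500 + 100 + 100 + 100 + 10 + 5 + 1 = 1816 (decimal)
Compute |4785 - 1816| = 2969
2969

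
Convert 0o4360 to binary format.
Convert 0o4360 (octal) → 4×512 + 3×64 + 6×8 = 2288 (decimal)
Convert 2288 (decimal) → 2288 = 2048 + 128 + 64 + 32 + 16 → 0b100011110000 (binary)
0b100011110000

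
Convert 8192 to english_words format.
Convert 8192 (decimal) → 8192 = 8×1000 + 1×100 + 92 → eight thousand one hundred ninety-two (English words)
eight thousand one hundred ninety-two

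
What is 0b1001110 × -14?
Convert 0b1001110 (binary) → 64 + 8 + 4 + 2 = 78 (decimal)
Compute 78 × -14 = -1092
-1092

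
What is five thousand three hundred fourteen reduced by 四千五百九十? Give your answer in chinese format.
Convert five thousand three hundred fourteen (English words) → 5×1000 + 3×100 + 14 = 5314 (decimal)
Convert 四千五百九十 (Chinese numeral) → 4×1000 + 5×100 + 9×10 = 4590 (decimal)
Compute 5314 - 4590 = 724
Convert 724 (decimal) → 724 = 7×100 + 2×10 + 4 → 七百二十四 (Chinese numeral)
七百二十四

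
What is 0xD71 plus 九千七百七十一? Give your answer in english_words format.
Convert 0xD71 (hexadecimal) → 13×256 + 7×16 + 1 = 3441 (decimal)
Convert 九千七百七十一 (Chinese numeral) → 9×1000 + 7×100 + 7×10 + 1 = 9771 (decimal)
Compute 3441 + 9771 = 13212
Convert 13212 (decimal) → 13212 = 13×1000 + 2×100 + 12 → thirteen thousand two hundred twelve (English words)
thirteen thousand two hundred twelve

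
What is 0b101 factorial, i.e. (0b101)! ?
Convert 0b101 (binary) → 4 + 1 = 5 (decimal)
Compute 5! = 120
120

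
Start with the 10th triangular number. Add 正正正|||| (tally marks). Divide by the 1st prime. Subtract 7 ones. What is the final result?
Convert the 10th triangular number (triangular index) → 10×11/2 = 55 (decimal)
Start: 55
Convert 正正正|||| (tally marks) → 5 + 5 + 5 + 4 = 19 (decimal)
55 + 19 = 74
Convert the 1st prime (prime index) → 2 (decimal)
74 ÷ 2 = 37
Convert 7 ones (place-value notation) → 7 (decimal)
37 - 7 = 30
30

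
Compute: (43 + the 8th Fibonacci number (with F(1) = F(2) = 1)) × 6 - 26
Convert the 8th Fibonacci number (with F(1) = F(2) = 1) (Fibonacci index) → 1, 1, 2, 3, 5, 8, 13, 21 → 21 (decimal)
Expression in decimal: (43 + 21) × 6 - 26
Parentheses first: 43 + 21 = 64
Multiply: 64 × 6 = 384
Subtract: 384 - 26 = 358
358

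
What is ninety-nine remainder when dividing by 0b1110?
Convert ninety-nine (English words) → 99 (decimal)
Convert 0b1110 (binary) → 8 + 4 + 2 = 14 (decimal)
Compute 99 mod 14 = 1
1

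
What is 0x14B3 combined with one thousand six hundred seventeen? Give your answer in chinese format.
Convert 0x14B3 (hexadecimal) → 1×4096 + 4×256 + 11×16 + 3 = 5299 (decimal)
Convert one thousand six hundred seventeen (English words) → 1×1000 + 6×100 + 17 = 1617 (decimal)
Compute 5299 + 1617 = 6916
Convert 6916 (decimal) → 6916 = 6×1000 + 9×100 + 1×10 + 6 → 六千九百一十六 (Chinese numeral)
六千九百一十六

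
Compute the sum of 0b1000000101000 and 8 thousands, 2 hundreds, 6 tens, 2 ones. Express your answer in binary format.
Convert 0b1000000101000 (binary) → 4096 + 32 + 8 = 4136 (decimal)
Convert 8 thousands, 2 hundreds, 6 tens, 2 ones (place-value notation) → 8×1000 + 2×100 + 6×10 + 2 = 8262 (decimal)
Compute 4136 + 8262 = 12398
Convert 12398 (decimal) → 12398 = 8192 + 4096 + 64 + 32 + 8 + 4 + 2 → 0b11000001101110 (binary)
0b11000001101110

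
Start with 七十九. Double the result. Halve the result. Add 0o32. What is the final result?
Convert 七十九 (Chinese numeral) → 7×10 + 9 = 79 (decimal)
Start: 79
79 × 2 = 158
158 ÷ 2 = 79
Convert 0o32 (octal) → 3×8 + 2 = 26 (decimal)
79 + 26 = 105
105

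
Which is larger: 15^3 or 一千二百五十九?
Convert 15^3 (power) → 3375 (decimal)
Convert 一千二百五十九 (Chinese numeral) → 1×1000 + 2×100 + 5×10 + 9 = 1259 (decimal)
Compare 3375 vs 1259: larger = 3375
3375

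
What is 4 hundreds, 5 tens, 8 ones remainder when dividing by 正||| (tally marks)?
Convert 4 hundreds, 5 tens, 8 ones (place-value notation) → 4×100 + 5×10 + 8 = 458 (decimal)
Convert 正||| (tally marks) → 5 + 3 = 8 (decimal)
Compute 458 mod 8 = 2
2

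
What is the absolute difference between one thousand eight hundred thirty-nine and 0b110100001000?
Convert one thousand eight hundred thirty-nine (English words) → 1×1000 + 8×100 + 39 = 1839 (decimal)
Convert 0b110100001000 (binary) → 2048 + 1024 + 256 + 8 = 3336 (decimal)
Compute |1839 - 3336| = 1497
1497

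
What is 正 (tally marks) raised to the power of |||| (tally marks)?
Convert 正 (tally marks) → 5 (decimal)
Convert |||| (tally marks) → 4 (decimal)
Compute 5 ^ 4 = 625
625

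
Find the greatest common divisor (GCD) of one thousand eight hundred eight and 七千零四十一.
Convert one thousand eight hundred eight (English words) → 1×1000 + 8×100 + 8 = 1808 (decimal)
Convert 七千零四十一 (Chinese numeral) → 7×1000 + 4×10 + 1 = 7041 (decimal)
Compute gcd(1808, 7041) = 1
1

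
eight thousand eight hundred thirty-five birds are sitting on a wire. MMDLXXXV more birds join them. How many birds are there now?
Convert eight thousand eight hundred thirty-five (English words) → 8×1000 + 8×100 + 35 = 8835 (decimal)
Convert MMDLXXXV (Roman numeral) → 1000 + 1000 + 500 + 50 + 10 + 10 + 10 + 5 = 2585 (decimal)
Compute 8835 + 2585 = 11420
11420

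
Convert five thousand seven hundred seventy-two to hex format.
Convert five thousand seven hundred seventy-two (English words) → 5×1000 + 7×100 + 72 = 5772 (decimal)
Convert 5772 (decimal) → 5772 = 1×4096 + 6×256 + 8×16 + 12 → 0x168C (hexadecimal)
0x168C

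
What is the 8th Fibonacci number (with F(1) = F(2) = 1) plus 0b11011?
The 8th Fibonacci number (with F(1) = F(2) = 1): 1, 1, 2, 3, 5, 8, 13, 21 → 21
Convert 0b11011 (binary) → 16 + 8 + 2 + 1 = 27 (decimal)
Compute 21 + 27 = 48
48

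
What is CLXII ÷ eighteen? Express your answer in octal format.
Convert CLXII (Roman numeral) → 100 + 50 + 10 + 1 + 1 = 162 (decimal)
Convert eighteen (English words) → 18 (decimal)
Compute 162 ÷ 18 = 9
Convert 9 (decimal) → 9 = 1×8 + 1 → 0o11 (octal)
0o11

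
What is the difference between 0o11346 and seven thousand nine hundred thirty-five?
Convert 0o11346 (octal) → 1×4096 + 1×512 + 3×64 + 4×8 + 6 = 4838 (decimal)
Convert seven thousand nine hundred thirty-five (English words) → 7×1000 + 9×100 + 35 = 7935 (decimal)
Difference: |4838 - 7935| = 3097
3097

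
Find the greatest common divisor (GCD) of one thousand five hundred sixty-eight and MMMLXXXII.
Convert one thousand five hundred sixty-eight (English words) → 1×1000 + 5×100 + 68 = 1568 (decimal)
Convert MMMLXXXII (Roman numeral) → 1000 + 1000 + 1000 + 50 + 10 + 10 + 10 + 1 + 1 = 3082 (decimal)
Compute gcd(1568, 3082) = 2
2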